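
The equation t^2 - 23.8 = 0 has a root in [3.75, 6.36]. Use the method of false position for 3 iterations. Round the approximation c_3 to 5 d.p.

False-position update: c = (a·f(b) − b·f(a))/(f(b) − f(a)); replace the endpoint whose sign matches f(c).
f(3.750000) = -9.737500, f(6.360000) = 16.649600
step 1: c = 4.713155, f(c) = -1.586167 < 0 → new bracket [4.713155, 6.360000]
step 2: c = 4.856400, f(c) = -0.215382 < 0 → new bracket [4.856400, 6.360000]
step 3: c = 4.875602, f(c) = -0.028504 < 0 → new bracket [4.875602, 6.360000]

4.87560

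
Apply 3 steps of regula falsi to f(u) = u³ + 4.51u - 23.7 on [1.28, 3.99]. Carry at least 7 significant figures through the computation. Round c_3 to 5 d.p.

False-position update: c = (a·f(b) − b·f(a))/(f(b) − f(a)); replace the endpoint whose sign matches f(c).
f(1.280000) = -15.830048, f(3.990000) = 57.816099
step 1: c = 1.862507, f(c) = -8.839176 < 0 → new bracket [1.862507, 3.990000]
step 2: c = 2.144635, f(c) = -4.163537 < 0 → new bracket [2.144635, 3.990000]
step 3: c = 2.268599, f(c) = -1.793181 < 0 → new bracket [2.268599, 3.990000]

2.26860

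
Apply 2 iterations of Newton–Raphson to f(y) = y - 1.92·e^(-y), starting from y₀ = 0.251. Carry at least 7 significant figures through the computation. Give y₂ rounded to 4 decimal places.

Newton update: y ← y − f(y)/f'(y).
f'(y) = 1 + 1.92·e^(-y)
y_0 = 0.251000: f = -1.242803, f' = 2.493803 → y_1 = 0.251000 - (-1.242803)/(2.493803) = 0.749357
y_1 = 0.749357: f = -0.158171, f' = 1.907528 → y_2 = 0.749357 - (-0.158171)/(1.907528) = 0.832276

0.8323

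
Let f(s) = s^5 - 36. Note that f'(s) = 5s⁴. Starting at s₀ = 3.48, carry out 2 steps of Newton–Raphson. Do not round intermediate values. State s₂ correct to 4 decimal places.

2.3782

Newton update: s ← s − f(s)/f'(s).
s_0 = 3.480000: f = 474.383023, f' = 733.308941 → s_1 = 3.480000 - (474.383023)/(733.308941) = 2.833093
s_1 = 2.833093: f = 146.517203, f' = 322.116556 → s_2 = 2.833093 - (146.517203)/(322.116556) = 2.378235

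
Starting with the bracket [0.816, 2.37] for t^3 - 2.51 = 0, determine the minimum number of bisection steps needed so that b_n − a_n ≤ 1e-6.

Initial width b − a = 2.37 − 0.816 = 1.554000.
After n steps the width is (b−a)/2^n; need (b−a)/2^n ≤ 1e-6.
So n ≥ log₂(1.554000/1e-6) = log₂(1554000.0000) ≈ 20.5676.
Hence n = 21.

21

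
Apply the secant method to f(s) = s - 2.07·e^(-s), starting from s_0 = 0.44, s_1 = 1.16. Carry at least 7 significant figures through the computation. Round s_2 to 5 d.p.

0.89795

f(s_0) = -0.893155, f(s_1) = 0.511084
s_2 = 1.160000 - (0.511084)·(1.160000 - 0.440000)/(0.511084 - (-0.893155)) = 0.897950; f(s_2) = 0.054625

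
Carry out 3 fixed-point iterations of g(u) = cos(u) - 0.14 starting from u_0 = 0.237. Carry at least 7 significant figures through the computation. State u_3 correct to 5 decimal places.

u_1 = g(0.237000) = 0.832047
u_2 = g(0.832047) = 0.533364
u_3 = g(0.533364) = 0.721102

0.72110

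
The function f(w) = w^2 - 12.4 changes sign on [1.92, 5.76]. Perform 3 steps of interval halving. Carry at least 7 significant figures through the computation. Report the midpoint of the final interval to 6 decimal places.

f(1.920000) = -8.713600, f(5.760000) = 20.777600 (opposite signs)
step 1: m = 3.840000, f(m) = 2.345600 > 0 → root in [1.920000, 3.840000]
step 2: m = 2.880000, f(m) = -4.105600 < 0 → root in [2.880000, 3.840000]
step 3: m = 3.360000, f(m) = -1.110400 < 0 → root in [3.360000, 3.840000]
Midpoint of [3.360000, 3.840000] = 3.600000

3.600000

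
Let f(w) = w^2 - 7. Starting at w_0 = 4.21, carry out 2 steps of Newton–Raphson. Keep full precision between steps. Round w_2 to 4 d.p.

f'(w) = 2w
w_0 = 4.210000: f = 10.724100, f' = 8.420000 → w_1 = 4.210000 - (10.724100)/(8.420000) = 2.936354
w_1 = 2.936354: f = 1.622174, f' = 5.872708 → w_2 = 2.936354 - (1.622174)/(5.872708) = 2.660131

2.6601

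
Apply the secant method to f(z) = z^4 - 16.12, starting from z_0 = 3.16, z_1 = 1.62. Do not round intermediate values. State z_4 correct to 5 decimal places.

Secant update: z_(k+1) = z_k − f(z_k)·(z_k − z_(k-1))/(f(z_k) − f(z_(k-1))).
f(z_0) = 83.592207, f(z_1) = -9.232525
z_2 = 1.620000 - (-9.232525)·(1.620000 - 3.160000)/(-9.232525 - (83.592207)) = 1.773171; f(z_2) = -6.234405
z_3 = 1.773171 - (-6.234405)·(1.773171 - 1.620000)/(-6.234405 - (-9.232525)) = 2.091682; f(z_3) = 3.021783
z_4 = 2.091682 - (3.021783)·(2.091682 - 1.773171)/(3.021783 - (-6.234405)) = 1.987701; f(z_4) = -0.509967

1.98770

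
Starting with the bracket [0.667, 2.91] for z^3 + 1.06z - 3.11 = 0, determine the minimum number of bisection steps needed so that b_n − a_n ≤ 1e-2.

8

Initial width b − a = 2.91 − 0.667 = 2.243000.
After n steps the width is (b−a)/2^n; need (b−a)/2^n ≤ 1e-2.
So n ≥ log₂(2.243000/1e-2) = log₂(224.3000) ≈ 7.8093.
Hence n = 8.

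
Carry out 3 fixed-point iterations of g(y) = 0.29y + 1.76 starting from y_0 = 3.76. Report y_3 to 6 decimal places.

2.510119

y_1 = g(3.760000) = 2.850400
y_2 = g(2.850400) = 2.586616
y_3 = g(2.586616) = 2.510119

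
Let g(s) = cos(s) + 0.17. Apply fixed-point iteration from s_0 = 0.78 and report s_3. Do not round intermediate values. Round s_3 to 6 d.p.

0.862068

s_1 = g(0.780000) = 0.880914
s_2 = g(0.880914) = 0.806447
s_3 = g(0.806447) = 0.862068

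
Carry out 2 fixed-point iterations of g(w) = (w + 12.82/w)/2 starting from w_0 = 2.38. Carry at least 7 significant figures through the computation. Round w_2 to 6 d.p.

3.592306

w_1 = g(2.380000) = 3.883277
w_2 = g(3.883277) = 3.592306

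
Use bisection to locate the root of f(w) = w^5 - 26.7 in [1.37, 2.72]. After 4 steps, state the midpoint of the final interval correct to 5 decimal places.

f(1.370000) = -21.873828, f(2.720000) = 122.182797 (opposite signs)
step 1: m = 2.045000, f(m) = 9.065686 > 0 → root in [1.370000, 2.045000]
step 2: m = 1.707500, f(m) = -12.185450 < 0 → root in [1.707500, 2.045000]
step 3: m = 1.876250, f(m) = -3.448363 < 0 → root in [1.876250, 2.045000]
step 4: m = 1.960625, f(m) = 2.271613 > 0 → root in [1.876250, 1.960625]
Midpoint of [1.876250, 1.960625] = 1.918438

1.91844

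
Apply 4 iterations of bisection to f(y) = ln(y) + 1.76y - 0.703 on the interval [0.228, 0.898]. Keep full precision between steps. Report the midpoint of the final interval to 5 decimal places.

f(0.228000) = -1.780130, f(0.898000) = 0.769895 (opposite signs)
step 1: m = 0.563000, f(m) = -0.286596 < 0 → root in [0.563000, 0.898000]
step 2: m = 0.730500, f(m) = 0.268654 > 0 → root in [0.563000, 0.730500]
step 3: m = 0.646750, f(m) = -0.000515 < 0 → root in [0.646750, 0.730500]
step 4: m = 0.688625, f(m) = 0.135922 > 0 → root in [0.646750, 0.688625]
Midpoint of [0.646750, 0.688625] = 0.667687

0.66769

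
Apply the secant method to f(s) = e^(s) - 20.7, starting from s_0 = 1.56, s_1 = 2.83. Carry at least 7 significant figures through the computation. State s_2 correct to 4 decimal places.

3.2213

f(s_0) = -15.941179, f(s_1) = -3.754539
s_2 = 2.830000 - (-3.754539)·(2.830000 - 1.560000)/(-3.754539 - (-15.941179)) = 3.221270; f(s_2) = 4.359923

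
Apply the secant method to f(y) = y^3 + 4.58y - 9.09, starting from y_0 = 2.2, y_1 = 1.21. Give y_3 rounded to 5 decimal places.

1.39769

f(y_0) = 11.634000, f(y_1) = -1.776639
y_2 = 1.210000 - (-1.776639)·(1.210000 - 2.200000)/(-1.776639 - (11.634000)) = 1.341155; f(y_2) = -0.535179
y_3 = 1.341155 - (-0.535179)·(1.341155 - 1.210000)/(-0.535179 - (-1.776639)) = 1.397694; f(y_3) = 0.041906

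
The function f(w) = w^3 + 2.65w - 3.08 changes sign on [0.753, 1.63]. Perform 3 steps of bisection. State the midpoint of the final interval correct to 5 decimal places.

0.91744

f(0.753000) = -0.657592, f(1.630000) = 5.570247 (opposite signs)
step 1: m = 1.191500, f(m) = 1.769014 > 0 → root in [0.753000, 1.191500]
step 2: m = 0.972250, f(m) = 0.415501 > 0 → root in [0.753000, 0.972250]
step 3: m = 0.862625, f(m) = -0.152146 < 0 → root in [0.862625, 0.972250]
Midpoint of [0.862625, 0.972250] = 0.917438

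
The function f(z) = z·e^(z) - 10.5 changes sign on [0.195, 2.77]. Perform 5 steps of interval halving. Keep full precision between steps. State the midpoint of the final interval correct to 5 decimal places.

f(0.195000) = -10.263014, f(2.770000) = 33.705416 (opposite signs)
step 1: m = 1.482500, f(m) = -3.971156 < 0 → root in [1.482500, 2.770000]
step 2: m = 2.126250, f(m) = 7.325141 > 0 → root in [1.482500, 2.126250]
step 3: m = 1.804375, f(m) = 0.463694 > 0 → root in [1.482500, 1.804375]
step 4: m = 1.643437, f(m) = -1.998628 < 0 → root in [1.643437, 1.804375]
step 5: m = 1.723906, f(m) = -0.835117 < 0 → root in [1.723906, 1.804375]
Midpoint of [1.723906, 1.804375] = 1.764141

1.76414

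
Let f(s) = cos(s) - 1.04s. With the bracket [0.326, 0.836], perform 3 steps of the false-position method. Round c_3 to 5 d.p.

f(0.326000) = 0.608291, f(0.836000) = -0.199004
step 1: c = 0.710281, f(c) = 0.019486 > 0 → new bracket [0.710281, 0.836000]
step 2: c = 0.721493, f(c) = 0.000467 > 0 → new bracket [0.721493, 0.836000]
step 3: c = 0.721762, f(c) = 0.000011 > 0 → new bracket [0.721762, 0.836000]

0.72176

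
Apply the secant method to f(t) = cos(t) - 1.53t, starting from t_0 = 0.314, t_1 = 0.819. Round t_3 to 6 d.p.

0.554729

f(t_0) = 0.470686, f(t_1) = -0.570118
t_2 = 0.819000 - (-0.570118)·(0.819000 - 0.314000)/(-0.570118 - (0.470686)) = 0.542378; f(t_2) = 0.026646
t_3 = 0.542378 - (0.026646)·(0.542378 - 0.819000)/(0.026646 - (-0.570118)) = 0.554729; f(t_3) = 0.001308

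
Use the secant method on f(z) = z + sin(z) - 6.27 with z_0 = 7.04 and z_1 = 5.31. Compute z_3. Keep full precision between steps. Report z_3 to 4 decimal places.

Secant update: z_(k+1) = z_k − f(z_k)·(z_k − z_(k-1))/(f(z_k) − f(z_(k-1))).
f(z_0) = 1.456609, f(z_1) = -1.786682
z_2 = 5.310000 - (-1.786682)·(5.310000 - 7.040000)/(-1.786682 - (1.456609)) = 6.263032; f(z_2) = -0.027120
z_3 = 6.263032 - (-0.027120)·(6.263032 - 5.310000)/(-0.027120 - (-1.786682)) = 6.277721; f(z_3) = 0.002257

6.2777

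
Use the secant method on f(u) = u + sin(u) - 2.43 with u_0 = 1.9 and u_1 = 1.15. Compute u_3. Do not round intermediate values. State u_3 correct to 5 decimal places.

f(u_0) = 0.416300, f(u_1) = -0.367236
u_2 = 1.150000 - (-0.367236)·(1.150000 - 1.900000)/(-0.367236 - (0.416300)) = 1.501518; f(u_2) = 0.069119
u_3 = 1.501518 - (0.069119)·(1.501518 - 1.150000)/(0.069119 - (-0.367236)) = 1.445837; f(u_3) = 0.008040

1.44584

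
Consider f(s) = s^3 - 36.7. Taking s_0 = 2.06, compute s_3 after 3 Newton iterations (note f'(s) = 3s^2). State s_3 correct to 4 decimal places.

3.3332

Newton update: s ← s − f(s)/f'(s).
s_0 = 2.060000: f = -27.958184, f' = 12.730800 → s_1 = 2.060000 - (-27.958184)/(12.730800) = 4.256106
s_1 = 4.256106: f = 40.396960, f' = 54.343310 → s_2 = 4.256106 - (40.396960)/(54.343310) = 3.512740
s_2 = 3.512740: f = 6.644901, f' = 37.018027 → s_3 = 3.512740 - (6.644901)/(37.018027) = 3.333236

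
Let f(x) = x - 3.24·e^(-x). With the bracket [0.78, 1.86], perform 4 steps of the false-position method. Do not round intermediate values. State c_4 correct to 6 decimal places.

False-position update: c = (a·f(b) − b·f(a))/(f(b) − f(a)); replace the endpoint whose sign matches f(c).
f(0.780000) = -0.705235, f(1.860000) = 1.355621
step 1: c = 1.149582, f(c) = 0.123249 > 0 → new bracket [0.780000, 1.149582]
step 2: c = 1.094601, f(c) = 0.010260 > 0 → new bracket [0.780000, 1.094601]
step 3: c = 1.090090, f(c) = 0.000846 > 0 → new bracket [0.780000, 1.090090]
step 4: c = 1.089718, f(c) = 0.000070 > 0 → new bracket [0.780000, 1.089718]

1.089718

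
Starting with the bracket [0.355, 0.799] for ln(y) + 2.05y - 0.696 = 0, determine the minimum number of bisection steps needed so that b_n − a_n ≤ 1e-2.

Initial width b − a = 0.799 − 0.355 = 0.444000.
After n steps the width is (b−a)/2^n; need (b−a)/2^n ≤ 1e-2.
So n ≥ log₂(0.444000/1e-2) = log₂(44.4000) ≈ 5.4725.
Hence n = 6.

6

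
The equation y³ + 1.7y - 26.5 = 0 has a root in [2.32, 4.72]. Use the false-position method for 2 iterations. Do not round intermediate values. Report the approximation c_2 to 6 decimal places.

False-position update: c = (a·f(b) − b·f(a))/(f(b) − f(a)); replace the endpoint whose sign matches f(c).
f(2.320000) = -10.068832, f(4.720000) = 86.678048
step 1: c = 2.569778, f(c) = -5.161193 < 0 → new bracket [2.569778, 4.720000]
step 2: c = 2.690616, f(c) = -2.447468 < 0 → new bracket [2.690616, 4.720000]

2.690616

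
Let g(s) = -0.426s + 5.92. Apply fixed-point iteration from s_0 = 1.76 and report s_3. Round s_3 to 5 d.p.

s_1 = g(1.760000) = 5.170240
s_2 = g(5.170240) = 3.717478
s_3 = g(3.717478) = 4.336354

4.33635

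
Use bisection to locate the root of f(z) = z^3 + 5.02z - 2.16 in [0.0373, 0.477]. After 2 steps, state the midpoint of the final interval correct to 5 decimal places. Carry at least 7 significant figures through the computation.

f(0.037300) = -1.972702, f(0.477000) = 0.343071 (opposite signs)
step 1: m = 0.257150, f(m) = -0.852103 < 0 → root in [0.257150, 0.477000]
step 2: m = 0.367075, f(m) = -0.267822 < 0 → root in [0.367075, 0.477000]
Midpoint of [0.367075, 0.477000] = 0.422037

0.42204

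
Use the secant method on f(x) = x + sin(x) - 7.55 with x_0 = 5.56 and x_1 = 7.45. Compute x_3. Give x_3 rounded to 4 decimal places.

6.9320

f(x_0) = -2.651776, f(x_1) = 0.819503
x_2 = 7.450000 - (0.819503)·(7.450000 - 5.560000)/(0.819503 - (-2.651776)) = 7.003807; f(x_2) = 0.113659
x_3 = 7.003807 - (0.113659)·(7.003807 - 7.450000)/(0.113659 - (0.819503)) = 6.931959; f(x_3) = -0.013832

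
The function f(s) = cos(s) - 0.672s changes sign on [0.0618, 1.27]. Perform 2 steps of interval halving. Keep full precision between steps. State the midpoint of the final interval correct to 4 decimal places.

0.8169

f(0.061800) = 0.956561, f(1.270000) = -0.557159 (opposite signs)
step 1: m = 0.665900, f(m) = 0.338876 > 0 → root in [0.665900, 1.270000]
step 2: m = 0.967950, f(m) = -0.083473 < 0 → root in [0.665900, 0.967950]
Midpoint of [0.665900, 0.967950] = 0.816925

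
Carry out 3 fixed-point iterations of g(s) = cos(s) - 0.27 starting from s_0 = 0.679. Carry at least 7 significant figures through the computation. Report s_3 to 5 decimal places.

0.55329

s_1 = g(0.679000) = 0.508201
s_2 = g(0.508201) = 0.603621
s_3 = g(0.603621) = 0.553285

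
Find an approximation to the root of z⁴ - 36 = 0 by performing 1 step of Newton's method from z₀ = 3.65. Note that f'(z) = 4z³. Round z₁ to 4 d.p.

2.9226

Newton update: z ← z − f(z)/f'(z).
z_0 = 3.650000: f = 141.489006, f' = 194.508500 → z_1 = 3.650000 - (141.489006)/(194.508500) = 2.922582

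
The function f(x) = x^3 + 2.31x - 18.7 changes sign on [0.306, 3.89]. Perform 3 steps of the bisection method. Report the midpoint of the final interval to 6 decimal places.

2.322000

f(0.306000) = -17.964487, f(3.890000) = 49.149769 (opposite signs)
step 1: m = 2.098000, f(m) = -4.619055 < 0 → root in [2.098000, 3.890000]
step 2: m = 2.994000, f(m) = 15.054464 > 0 → root in [2.098000, 2.994000]
step 3: m = 2.546000, f(m) = 3.684727 > 0 → root in [2.098000, 2.546000]
Midpoint of [2.098000, 2.546000] = 2.322000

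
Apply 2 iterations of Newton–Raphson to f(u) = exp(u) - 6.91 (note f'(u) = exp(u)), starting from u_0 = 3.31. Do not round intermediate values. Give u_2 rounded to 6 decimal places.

2.095261

Newton update: u ← u − f(u)/f'(u).
u_0 = 3.310000: f = 20.475125, f' = 27.385125 → u_1 = 3.310000 - (20.475125)/(27.385125) = 2.562327
u_1 = 2.562327: f = 6.055951, f' = 12.965951 → u_2 = 2.562327 - (6.055951)/(12.965951) = 2.095261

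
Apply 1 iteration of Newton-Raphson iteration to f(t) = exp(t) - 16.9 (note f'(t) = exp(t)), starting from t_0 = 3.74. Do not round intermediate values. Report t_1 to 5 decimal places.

t_0 = 3.740000: f = 25.197990, f' = 42.097990 → t_1 = 3.740000 - (25.197990)/(42.097990) = 3.141444

3.14144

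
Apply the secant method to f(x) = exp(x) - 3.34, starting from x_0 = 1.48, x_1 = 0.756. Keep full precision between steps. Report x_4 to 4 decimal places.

1.2055

f(x_0) = 1.052946, f(x_1) = -1.210260
x_2 = 0.756000 - (-1.210260)·(0.756000 - 1.480000)/(-1.210260 - (1.052946)) = 1.143162; f(x_2) = -0.203328
x_3 = 1.143162 - (-0.203328)·(1.143162 - 0.756000)/(-0.203328 - (-1.210260)) = 1.221341; f(x_3) = 0.051734
x_4 = 1.221341 - (0.051734)·(1.221341 - 1.143162)/(0.051734 - (-0.203328)) = 1.205484; f(x_4) = -0.001624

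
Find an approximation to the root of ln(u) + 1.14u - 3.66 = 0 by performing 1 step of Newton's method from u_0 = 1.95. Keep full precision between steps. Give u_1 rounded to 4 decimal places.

2.4154

f'(u) = 1/u + 1.14
u_0 = 1.950000: f = -0.769171, f' = 1.652821 → u_1 = 1.950000 - (-0.769171)/(1.652821) = 2.415369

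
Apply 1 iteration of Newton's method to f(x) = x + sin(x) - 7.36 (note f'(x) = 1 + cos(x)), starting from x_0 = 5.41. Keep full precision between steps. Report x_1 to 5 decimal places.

x_0 = 5.410000: f = -2.716379, f' = 1.642389 → x_1 = 5.410000 - (-2.716379)/(1.642389) = 7.063920

7.06392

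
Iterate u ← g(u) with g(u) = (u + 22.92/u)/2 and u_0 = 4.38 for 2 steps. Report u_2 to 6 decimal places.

4.787521

u_1 = g(4.380000) = 4.806438
u_2 = g(4.806438) = 4.787521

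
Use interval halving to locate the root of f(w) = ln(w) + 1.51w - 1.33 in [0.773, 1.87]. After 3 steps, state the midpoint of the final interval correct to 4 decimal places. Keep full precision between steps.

f(0.773000) = -0.420246, f(1.870000) = 2.119638 (opposite signs)
step 1: m = 1.321500, f(m) = 0.944232 > 0 → root in [0.773000, 1.321500]
step 2: m = 1.047250, f(m) = 0.297515 > 0 → root in [0.773000, 1.047250]
step 3: m = 0.910125, f(m) = -0.049885 < 0 → root in [0.910125, 1.047250]
Midpoint of [0.910125, 1.047250] = 0.978688

0.9787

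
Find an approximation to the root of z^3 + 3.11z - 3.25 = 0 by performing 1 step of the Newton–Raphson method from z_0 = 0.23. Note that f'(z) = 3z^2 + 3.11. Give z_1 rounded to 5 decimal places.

z_0 = 0.230000: f = -2.522533, f' = 3.268700 → z_1 = 0.230000 - (-2.522533)/(3.268700) = 1.001724

1.00172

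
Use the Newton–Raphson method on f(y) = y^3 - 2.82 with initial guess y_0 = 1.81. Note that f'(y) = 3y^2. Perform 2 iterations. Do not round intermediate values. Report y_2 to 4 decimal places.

1.4171

y_0 = 1.810000: f = 3.109741, f' = 9.828300 → y_1 = 1.810000 - (3.109741)/(9.828300) = 1.493593
y_1 = 1.493593: f = 0.511939, f' = 6.692462 → y_2 = 1.493593 - (0.511939)/(6.692462) = 1.417098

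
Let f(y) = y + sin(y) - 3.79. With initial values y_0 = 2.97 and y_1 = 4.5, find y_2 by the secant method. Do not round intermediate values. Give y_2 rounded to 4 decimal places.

5.5723

Secant update: y_(k+1) = y_k − f(y_k)·(y_k − y_(k-1))/(f(y_k) − f(y_(k-1))).
f(y_0) = -0.649248, f(y_1) = -0.267530
y_2 = 4.500000 - (-0.267530)·(4.500000 - 2.970000)/(-0.267530 - (-0.649248)) = 5.572313; f(y_2) = 1.129817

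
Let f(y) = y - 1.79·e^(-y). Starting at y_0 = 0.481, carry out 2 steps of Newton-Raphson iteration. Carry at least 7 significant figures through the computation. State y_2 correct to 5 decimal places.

0.80225

f'(y) = 1 + 1.79·e^(-y)
y_0 = 0.481000: f = -0.625515, f' = 2.106515 → y_1 = 0.481000 - (-0.625515)/(2.106515) = 0.777943
y_1 = 0.777943: f = -0.044293, f' = 1.822236 → y_2 = 0.777943 - (-0.044293)/(1.822236) = 0.802250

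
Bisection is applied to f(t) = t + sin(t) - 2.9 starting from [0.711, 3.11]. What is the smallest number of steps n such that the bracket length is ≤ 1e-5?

18

Initial width b − a = 3.11 − 0.711 = 2.399000.
After n steps the width is (b−a)/2^n; need (b−a)/2^n ≤ 1e-5.
So n ≥ log₂(2.399000/1e-5) = log₂(239900.0000) ≈ 17.8721.
Hence n = 18.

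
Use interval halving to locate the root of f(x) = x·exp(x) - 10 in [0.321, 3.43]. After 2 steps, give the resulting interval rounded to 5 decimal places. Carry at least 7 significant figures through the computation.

f(0.321000) = -9.557500, f(3.430000) = 95.906885 (opposite signs)
step 1: m = 1.875500, f(m) = 2.235913 > 0 → root in [0.321000, 1.875500]
step 2: m = 1.098250, f(m) = -6.706443 < 0 → root in [1.098250, 1.875500]

[1.09825, 1.87550]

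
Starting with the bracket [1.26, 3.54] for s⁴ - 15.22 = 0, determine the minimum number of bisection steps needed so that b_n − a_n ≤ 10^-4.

Initial width b − a = 3.54 − 1.26 = 2.280000.
After n steps the width is (b−a)/2^n; need (b−a)/2^n ≤ 10^-4.
So n ≥ log₂(2.280000/10^-4) = log₂(22800.0000) ≈ 14.4767.
Hence n = 15.

15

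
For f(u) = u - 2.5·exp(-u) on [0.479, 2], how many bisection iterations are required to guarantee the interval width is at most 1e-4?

14

Initial width b − a = 2 − 0.479 = 1.521000.
After n steps the width is (b−a)/2^n; need (b−a)/2^n ≤ 1e-4.
So n ≥ log₂(1.521000/1e-4) = log₂(15210.0000) ≈ 13.8927.
Hence n = 14.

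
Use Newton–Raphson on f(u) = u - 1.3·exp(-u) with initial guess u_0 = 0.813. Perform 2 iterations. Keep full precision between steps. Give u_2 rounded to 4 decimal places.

0.6671

f'(u) = 1 + 1.3·exp(-u)
u_0 = 0.813000: f = 0.236417, f' = 1.576583 → u_1 = 0.813000 - (0.236417)/(1.576583) = 0.663045
u_1 = 0.663045: f = -0.006819, f' = 1.669864 → u_2 = 0.663045 - (-0.006819)/(1.669864) = 0.667129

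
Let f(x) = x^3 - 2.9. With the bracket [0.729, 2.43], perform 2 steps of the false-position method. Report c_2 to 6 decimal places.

f(0.729000) = -2.512580, f(2.430000) = 11.448907
step 1: c = 1.035121, f(c) = -1.790895 < 0 → new bracket [1.035121, 2.430000]
step 2: c = 1.223800, f(c) = -1.067130 < 0 → new bracket [1.223800, 2.430000]

1.223800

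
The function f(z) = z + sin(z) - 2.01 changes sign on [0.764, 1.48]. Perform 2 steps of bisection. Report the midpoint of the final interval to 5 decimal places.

f(0.764000) = -0.554185, f(1.480000) = 0.465881 (opposite signs)
step 1: m = 1.122000, f(m) = 0.012970 > 0 → root in [0.764000, 1.122000]
step 2: m = 0.943000, f(m) = -0.257676 < 0 → root in [0.943000, 1.122000]
Midpoint of [0.943000, 1.122000] = 1.032500

1.03250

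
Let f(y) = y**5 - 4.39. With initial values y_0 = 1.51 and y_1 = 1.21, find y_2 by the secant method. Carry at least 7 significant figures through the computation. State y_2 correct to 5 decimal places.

f(y_0) = 3.460273, f(y_1) = -1.796258
y_2 = 1.210000 - (-1.796258)·(1.210000 - 1.510000)/(-1.796258 - (3.460273)) = 1.312516; f(y_2) = -0.494864

1.31252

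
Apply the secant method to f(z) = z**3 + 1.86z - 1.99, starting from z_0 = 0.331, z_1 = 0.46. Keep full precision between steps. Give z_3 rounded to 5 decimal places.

0.77372

f(z_0) = -1.338075, f(z_1) = -1.037064
z_2 = 0.460000 - (-1.037064)·(0.460000 - 0.331000)/(-1.037064 - (-1.338075)) = 0.904439; f(z_2) = 0.432098
z_3 = 0.904439 - (0.432098)·(0.904439 - 0.460000)/(0.432098 - (-1.037064)) = 0.773724; f(z_3) = -0.087683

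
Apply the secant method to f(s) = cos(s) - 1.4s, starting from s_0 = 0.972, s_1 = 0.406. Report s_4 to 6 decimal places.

f(s_0) = -0.797151, f(s_1) = 0.350308
s_2 = 0.406000 - (0.350308)·(0.406000 - 0.972000)/(0.350308 - (-0.797151)) = 0.578794; f(s_2) = 0.026811
s_3 = 0.578794 - (0.026811)·(0.578794 - 0.406000)/(0.026811 - (0.350308)) = 0.593115; f(s_3) = -0.001158
s_4 = 0.593115 - (-0.001158)·(0.593115 - 0.578794)/(-0.001158 - (0.026811)) = 0.592522; f(s_4) = 0.000003

0.592522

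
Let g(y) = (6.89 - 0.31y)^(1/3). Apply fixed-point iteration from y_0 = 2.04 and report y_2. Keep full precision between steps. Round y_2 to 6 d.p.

y_1 = g(2.040000) = 1.842762
y_2 = g(1.842762) = 1.848745

1.848745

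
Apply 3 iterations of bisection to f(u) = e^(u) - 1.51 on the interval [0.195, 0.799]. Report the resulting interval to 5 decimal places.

f(0.195000) = -0.294689, f(0.799000) = 0.713316 (opposite signs)
step 1: m = 0.497000, f(m) = 0.133783 > 0 → root in [0.195000, 0.497000]
step 2: m = 0.346000, f(m) = -0.096597 < 0 → root in [0.346000, 0.497000]
step 3: m = 0.421500, f(m) = 0.014246 > 0 → root in [0.346000, 0.421500]

[0.34600, 0.42150]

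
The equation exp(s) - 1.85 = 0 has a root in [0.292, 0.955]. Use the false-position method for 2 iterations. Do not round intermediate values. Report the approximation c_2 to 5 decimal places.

False-position update: c = (a·f(b) − b·f(a))/(f(b) − f(a)); replace the endpoint whose sign matches f(c).
f(0.292000) = -0.510897, f(0.955000) = 0.748671
step 1: c = 0.560921, f(c) = -0.097714 < 0 → new bracket [0.560921, 0.955000]
step 2: c = 0.606417, f(c) = -0.016151 < 0 → new bracket [0.606417, 0.955000]

0.60642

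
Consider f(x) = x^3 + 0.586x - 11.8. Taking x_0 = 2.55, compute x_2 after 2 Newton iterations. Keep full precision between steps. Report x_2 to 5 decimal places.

2.19182

f'(x) = 3x^2 + 0.586
x_0 = 2.550000: f = 6.275675, f' = 20.093500 → x_1 = 2.550000 - (6.275675)/(20.093500) = 2.237676
x_1 = 2.237676: f = 0.715761, f' = 15.607587 → x_2 = 2.237676 - (0.715761)/(15.607587) = 2.191817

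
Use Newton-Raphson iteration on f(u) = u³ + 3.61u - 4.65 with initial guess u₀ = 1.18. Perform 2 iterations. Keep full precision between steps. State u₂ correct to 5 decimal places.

f'(u) = 3u² + 3.61
u_0 = 1.180000: f = 1.252832, f' = 7.787200 → u_1 = 1.180000 - (1.252832)/(7.787200) = 1.019116
u_1 = 1.019116: f = 0.087463, f' = 6.725795 → u_2 = 1.019116 - (0.087463)/(6.725795) = 1.006112

1.00611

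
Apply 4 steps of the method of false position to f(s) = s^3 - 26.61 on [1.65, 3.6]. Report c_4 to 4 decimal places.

2.9835

f(1.650000) = -22.117875, f(3.600000) = 20.046000
step 1: c = 2.672910, f(c) = -7.513530 < 0 → new bracket [2.672910, 3.600000]
step 2: c = 2.925662, f(c) = -1.567806 < 0 → new bracket [2.925662, 3.600000]
step 3: c = 2.974576, f(c) = -0.290635 < 0 → new bracket [2.974576, 3.600000]
step 4: c = 2.983515, f(c) = -0.052667 < 0 → new bracket [2.983515, 3.600000]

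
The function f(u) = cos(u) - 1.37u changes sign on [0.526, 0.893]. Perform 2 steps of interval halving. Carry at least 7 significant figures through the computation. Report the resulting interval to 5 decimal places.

[0.52600, 0.61775]

f(0.526000) = 0.144202, f(0.893000) = -0.596332 (opposite signs)
step 1: m = 0.709500, f(m) = -0.213327 < 0 → root in [0.526000, 0.709500]
step 2: m = 0.617750, f(m) = -0.031134 < 0 → root in [0.526000, 0.617750]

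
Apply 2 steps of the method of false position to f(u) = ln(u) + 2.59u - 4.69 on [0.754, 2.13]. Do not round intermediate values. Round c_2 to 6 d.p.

False-position update: c = (a·f(b) − b·f(a))/(f(b) − f(a)); replace the endpoint whose sign matches f(c).
f(0.754000) = -3.019503, f(2.130000) = 1.582822
step 1: c = 1.656769, f(c) = 0.105901 > 0 → new bracket [0.754000, 1.656769]
step 2: c = 1.626180, f(c) = 0.008039 > 0 → new bracket [0.754000, 1.626180]

1.626180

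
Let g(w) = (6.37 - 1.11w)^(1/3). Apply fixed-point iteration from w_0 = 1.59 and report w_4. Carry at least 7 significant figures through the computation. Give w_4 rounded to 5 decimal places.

w_1 = g(1.590000) = 1.663718
w_2 = g(1.663718) = 1.653805
w_3 = g(1.653805) = 1.655145
w_4 = g(1.655145) = 1.654964

1.65496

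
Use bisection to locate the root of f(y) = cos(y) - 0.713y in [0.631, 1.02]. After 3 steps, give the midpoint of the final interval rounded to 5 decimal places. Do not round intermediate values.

0.89844

f(0.631000) = 0.357535, f(1.020000) = -0.203894 (opposite signs)
step 1: m = 0.825500, f(m) = 0.089608 > 0 → root in [0.825500, 1.020000]
step 2: m = 0.922750, f(m) = -0.054291 < 0 → root in [0.825500, 0.922750]
step 3: m = 0.874125, f(m) = 0.018417 > 0 → root in [0.874125, 0.922750]
Midpoint of [0.874125, 0.922750] = 0.898438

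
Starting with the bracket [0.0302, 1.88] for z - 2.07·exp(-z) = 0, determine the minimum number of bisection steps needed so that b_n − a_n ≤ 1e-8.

Initial width b − a = 1.88 − 0.0302 = 1.849800.
After n steps the width is (b−a)/2^n; need (b−a)/2^n ≤ 1e-8.
So n ≥ log₂(1.849800/1e-8) = log₂(184980000.0000) ≈ 27.4628.
Hence n = 28.

28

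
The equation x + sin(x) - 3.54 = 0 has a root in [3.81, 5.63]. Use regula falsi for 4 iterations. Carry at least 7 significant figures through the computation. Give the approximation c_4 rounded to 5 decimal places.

f(3.810000) = -0.349737, f(5.630000) = 1.482281
step 1: c = 4.157443, f(c) = -0.232486 < 0 → new bracket [4.157443, 5.630000]
step 2: c = 4.357090, f(c) = -0.120452 < 0 → new bracket [4.357090, 5.630000]
step 3: c = 4.452755, f(c) = -0.053729 < 0 → new bracket [4.452755, 5.630000]
step 4: c = 4.493935, f(c) = -0.022299 < 0 → new bracket [4.493935, 5.630000]

4.49393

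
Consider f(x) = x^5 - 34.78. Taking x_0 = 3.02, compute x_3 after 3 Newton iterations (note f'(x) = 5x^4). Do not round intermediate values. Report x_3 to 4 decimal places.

Newton update: x ← x − f(x)/f'(x).
x_0 = 3.020000: f = 216.428722, f' = 415.908481 → x_1 = 3.020000 - (216.428722)/(415.908481) = 2.499624
x_1 = 2.499624: f = 62.802867, f' = 195.195078 → x_2 = 2.499624 - (62.802867)/(195.195078) = 2.177880
x_2 = 2.177880: f = 14.217034, f' = 112.487907 → x_3 = 2.177880 - (14.217034)/(112.487907) = 2.051493

2.0515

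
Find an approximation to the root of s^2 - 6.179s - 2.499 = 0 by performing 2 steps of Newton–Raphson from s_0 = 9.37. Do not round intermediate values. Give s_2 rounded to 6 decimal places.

f'(s) = 2s - 6.179
s_0 = 9.370000: f = 27.400670, f' = 12.561000 → s_1 = 9.370000 - (27.400670)/(12.561000) = 7.188592
s_1 = 7.188592: f = 4.758542, f' = 8.198183 → s_2 = 7.188592 - (4.758542)/(8.198183) = 6.608153

6.608153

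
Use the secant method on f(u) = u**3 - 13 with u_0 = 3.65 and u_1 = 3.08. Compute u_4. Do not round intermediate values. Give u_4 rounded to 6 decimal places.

f(u_0) = 35.627125, f(u_1) = 16.218112
u_2 = 3.080000 - (16.218112)·(3.080000 - 3.650000)/(16.218112 - (35.627125)) = 2.603710; f(u_2) = 4.651341
u_3 = 2.603710 - (4.651341)·(2.603710 - 3.080000)/(4.651341 - (16.218112)) = 2.412179; f(u_3) = 1.035529
u_4 = 2.412179 - (1.035529)·(2.412179 - 2.603710)/(1.035529 - (4.651341)) = 2.357327; f(u_4) = 0.099646

2.357327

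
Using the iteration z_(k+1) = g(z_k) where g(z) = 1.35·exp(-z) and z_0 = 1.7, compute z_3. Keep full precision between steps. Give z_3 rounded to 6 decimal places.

0.470089

z_1 = g(1.700000) = 0.246623
z_2 = g(0.246623) = 1.054938
z_3 = g(1.054938) = 0.470089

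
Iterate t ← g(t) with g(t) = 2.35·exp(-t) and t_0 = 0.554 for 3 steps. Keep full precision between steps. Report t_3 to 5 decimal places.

1.27820

t_1 = g(0.554000) = 1.350420
t_2 = g(1.350420) = 0.608959
t_3 = g(0.608959) = 1.278204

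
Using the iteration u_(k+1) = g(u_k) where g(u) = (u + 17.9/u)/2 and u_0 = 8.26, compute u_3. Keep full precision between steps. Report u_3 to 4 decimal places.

u_1 = g(8.260000) = 5.213535
u_2 = g(5.213535) = 4.323453
u_3 = g(4.323453) = 4.231831

4.2318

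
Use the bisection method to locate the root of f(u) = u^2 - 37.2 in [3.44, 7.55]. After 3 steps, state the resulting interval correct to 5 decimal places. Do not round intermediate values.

f(3.440000) = -25.366400, f(7.550000) = 19.802500 (opposite signs)
step 1: m = 5.495000, f(m) = -7.004975 < 0 → root in [5.495000, 7.550000]
step 2: m = 6.522500, f(m) = 5.343006 > 0 → root in [5.495000, 6.522500]
step 3: m = 6.008750, f(m) = -1.094923 < 0 → root in [6.008750, 6.522500]

[6.00875, 6.52250]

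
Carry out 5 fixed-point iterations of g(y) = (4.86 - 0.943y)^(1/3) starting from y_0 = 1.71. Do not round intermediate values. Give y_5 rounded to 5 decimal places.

y_1 = g(1.710000) = 1.480864
y_2 = g(1.480864) = 1.513005
y_3 = g(1.513005) = 1.508578
y_4 = g(1.508578) = 1.509190
y_5 = g(1.509190) = 1.509105

1.50911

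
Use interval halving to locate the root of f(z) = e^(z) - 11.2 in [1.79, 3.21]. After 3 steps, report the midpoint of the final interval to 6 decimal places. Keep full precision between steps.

2.411250

f(1.790000) = -5.210548, f(3.210000) = 13.579086 (opposite signs)
step 1: m = 2.500000, f(m) = 0.982494 > 0 → root in [1.790000, 2.500000]
step 2: m = 2.145000, f(m) = -2.657959 < 0 → root in [2.145000, 2.500000]
step 3: m = 2.322500, f(m) = -0.998855 < 0 → root in [2.322500, 2.500000]
Midpoint of [2.322500, 2.500000] = 2.411250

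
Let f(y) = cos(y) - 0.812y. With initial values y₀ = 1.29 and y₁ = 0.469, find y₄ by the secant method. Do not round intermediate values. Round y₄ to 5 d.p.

0.83057

Secant update: y_(k+1) = y_k − f(y_k)·(y_k − y_(k-1))/(f(y_k) − f(y_(k-1))).
f(y_0) = -0.770359, f(y_1) = 0.511193
y_2 = 0.469000 - (0.511193)·(0.469000 - 1.290000)/(0.511193 - (-0.770359)) = 0.796485; f(y_2) = 0.052478
y_3 = 0.796485 - (0.052478)·(0.796485 - 0.469000)/(0.052478 - (0.511193)) = 0.833950; f(y_3) = -0.005212
y_4 = 0.833950 - (-0.005212)·(0.833950 - 0.796485)/(-0.005212 - (0.052478)) = 0.830565; f(y_4) = 0.000039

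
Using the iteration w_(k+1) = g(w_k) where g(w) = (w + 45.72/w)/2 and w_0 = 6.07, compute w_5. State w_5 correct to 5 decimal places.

6.76166

w_1 = g(6.070000) = 6.801063
w_2 = g(6.801063) = 6.761771
w_3 = g(6.761771) = 6.761657
w_4 = g(6.761657) = 6.761657
w_5 = g(6.761657) = 6.761657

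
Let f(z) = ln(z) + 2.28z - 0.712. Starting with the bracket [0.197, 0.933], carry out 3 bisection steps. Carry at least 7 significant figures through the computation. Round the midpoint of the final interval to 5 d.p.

f(0.197000) = -1.887392, f(0.933000) = 1.345890 (opposite signs)
step 1: m = 0.565000, f(m) = 0.005270 > 0 → root in [0.197000, 0.565000]
step 2: m = 0.381000, f(m) = -0.808276 < 0 → root in [0.381000, 0.565000]
step 3: m = 0.473000, f(m) = -0.382220 < 0 → root in [0.473000, 0.565000]
Midpoint of [0.473000, 0.565000] = 0.519000

0.51900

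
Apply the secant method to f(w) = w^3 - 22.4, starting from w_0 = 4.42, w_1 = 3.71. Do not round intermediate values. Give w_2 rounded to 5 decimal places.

3.13323

f(w_0) = 63.950888, f(w_1) = 28.664811
w_2 = 3.710000 - (28.664811)·(3.710000 - 4.420000)/(28.664811 - (63.950888)) = 3.133228; f(w_2) = 8.359273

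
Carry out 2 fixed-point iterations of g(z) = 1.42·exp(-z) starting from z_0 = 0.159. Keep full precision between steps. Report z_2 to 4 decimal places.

0.4229

z_1 = g(0.159000) = 1.211255
z_2 = g(1.211255) = 0.422909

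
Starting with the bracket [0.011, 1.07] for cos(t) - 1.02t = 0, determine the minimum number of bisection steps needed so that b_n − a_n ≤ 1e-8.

Initial width b − a = 1.07 − 0.011 = 1.059000.
After n steps the width is (b−a)/2^n; need (b−a)/2^n ≤ 1e-8.
So n ≥ log₂(1.059000/1e-8) = log₂(105900000.0000) ≈ 26.6581.
Hence n = 27.

27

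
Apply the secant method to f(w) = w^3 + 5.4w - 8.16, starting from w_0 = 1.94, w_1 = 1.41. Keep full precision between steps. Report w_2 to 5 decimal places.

Secant update: w_(k+1) = w_k − f(w_k)·(w_k − w_(k-1))/(f(w_k) − f(w_(k-1))).
f(w_0) = 9.617384, f(w_1) = 2.257221
w_2 = 1.410000 - (2.257221)·(1.410000 - 1.940000)/(2.257221 - (9.617384)) = 1.247459; f(w_2) = 0.517518

1.24746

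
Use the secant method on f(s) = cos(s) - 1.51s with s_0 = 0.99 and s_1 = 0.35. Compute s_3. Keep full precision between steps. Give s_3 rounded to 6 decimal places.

f(s_0) = -0.946210, f(s_1) = 0.410873
s_2 = 0.350000 - (0.410873)·(0.350000 - 0.990000)/(0.410873 - (-0.946210)) = 0.543767; f(s_2) = 0.034677
s_3 = 0.543767 - (0.034677)·(0.543767 - 0.350000)/(0.034677 - (0.410873)) = 0.561628; f(s_3) = -0.001670

0.561628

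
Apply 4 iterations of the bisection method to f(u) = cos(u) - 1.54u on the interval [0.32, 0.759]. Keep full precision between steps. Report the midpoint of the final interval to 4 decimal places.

f(0.320000) = 0.456435, f(0.759000) = -0.443335 (opposite signs)
step 1: m = 0.539500, f(m) = 0.027136 > 0 → root in [0.539500, 0.759000]
step 2: m = 0.649250, f(m) = -0.203308 < 0 → root in [0.539500, 0.649250]
step 3: m = 0.594375, f(m) = -0.086839 < 0 → root in [0.539500, 0.594375]
step 4: m = 0.566937, f(m) = -0.029534 < 0 → root in [0.539500, 0.566937]
Midpoint of [0.539500, 0.566937] = 0.553219

0.5532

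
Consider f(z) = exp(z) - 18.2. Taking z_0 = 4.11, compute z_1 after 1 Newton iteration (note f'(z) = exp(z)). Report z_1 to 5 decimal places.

3.40862

z_0 = 4.110000: f = 42.746718, f' = 60.946718 → z_1 = 4.110000 - (42.746718)/(60.946718) = 3.408621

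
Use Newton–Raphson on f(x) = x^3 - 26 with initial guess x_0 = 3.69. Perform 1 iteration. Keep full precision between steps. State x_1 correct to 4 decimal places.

f'(x) = 3x^2
x_0 = 3.690000: f = 24.243409, f' = 40.848300 → x_1 = 3.690000 - (24.243409)/(40.848300) = 3.096501

3.0965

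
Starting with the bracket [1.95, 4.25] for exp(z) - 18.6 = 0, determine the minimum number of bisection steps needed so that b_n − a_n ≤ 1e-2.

8

Initial width b − a = 4.25 − 1.95 = 2.300000.
After n steps the width is (b−a)/2^n; need (b−a)/2^n ≤ 1e-2.
So n ≥ log₂(2.300000/1e-2) = log₂(230.0000) ≈ 7.8455.
Hence n = 8.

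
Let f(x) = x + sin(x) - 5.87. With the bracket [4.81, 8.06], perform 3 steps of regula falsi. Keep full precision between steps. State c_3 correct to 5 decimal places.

f(4.810000) = -2.055240, f(8.060000) = 3.168853
step 1: c = 6.088601, f(c) = 0.025242 > 0 → new bracket [4.810000, 6.088601]
step 2: c = 6.073088, f(c) = -0.005467 < 0 → new bracket [6.073088, 6.088601]
step 3: c = 6.075850, f(c) = -0.000004 < 0 → new bracket [6.075850, 6.088601]

6.07585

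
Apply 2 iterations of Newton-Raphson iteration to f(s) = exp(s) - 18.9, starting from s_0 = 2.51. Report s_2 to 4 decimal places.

Newton update: s ← s − f(s)/f'(s).
f'(s) = exp(s)
s_0 = 2.510000: f = -6.595070, f' = 12.304930 → s_1 = 2.510000 - (-6.595070)/(12.304930) = 3.045970
s_1 = 3.045970: f = 2.130415, f' = 21.030415 → s_2 = 3.045970 - (2.130415)/(21.030415) = 2.944668

2.9447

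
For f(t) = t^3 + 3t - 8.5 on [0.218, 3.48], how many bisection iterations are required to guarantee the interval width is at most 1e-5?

Initial width b − a = 3.48 − 0.218 = 3.262000.
After n steps the width is (b−a)/2^n; need (b−a)/2^n ≤ 1e-5.
So n ≥ log₂(3.262000/1e-5) = log₂(326200.0000) ≈ 18.3154.
Hence n = 19.

19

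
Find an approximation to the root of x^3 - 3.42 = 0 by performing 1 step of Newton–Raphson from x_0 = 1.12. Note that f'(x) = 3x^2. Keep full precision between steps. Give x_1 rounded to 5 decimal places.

1.65547

x_0 = 1.120000: f = -2.015072, f' = 3.763200 → x_1 = 1.120000 - (-2.015072)/(3.763200) = 1.655468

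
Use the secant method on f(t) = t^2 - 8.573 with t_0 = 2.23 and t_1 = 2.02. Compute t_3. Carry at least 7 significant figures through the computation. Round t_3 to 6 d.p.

2.901406

f(t_0) = -3.600100, f(t_1) = -4.492600
t_2 = 2.020000 - (-4.492600)·(2.020000 - 2.230000)/(-4.492600 - (-3.600100)) = 3.077082; f(t_2) = 0.895436
t_3 = 3.077082 - (0.895436)·(3.077082 - 2.020000)/(0.895436 - (-4.492600)) = 2.901406; f(t_3) = -0.154842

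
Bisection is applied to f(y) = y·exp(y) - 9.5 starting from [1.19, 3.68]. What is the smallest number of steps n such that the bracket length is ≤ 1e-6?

Initial width b − a = 3.68 − 1.19 = 2.490000.
After n steps the width is (b−a)/2^n; need (b−a)/2^n ≤ 1e-6.
So n ≥ log₂(2.490000/1e-6) = log₂(2490000.0000) ≈ 21.2477.
Hence n = 22.

22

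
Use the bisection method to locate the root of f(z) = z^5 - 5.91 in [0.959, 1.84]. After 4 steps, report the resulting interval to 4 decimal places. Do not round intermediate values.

[1.3995, 1.4546]

f(0.959000) = -5.098865, f(1.840000) = 15.180609 (opposite signs)
step 1: m = 1.399500, f(m) = -0.541357 < 0 → root in [1.399500, 1.840000]
step 2: m = 1.619750, f(m) = 5.239103 > 0 → root in [1.399500, 1.619750]
step 3: m = 1.509625, f(m) = 1.930530 > 0 → root in [1.399500, 1.509625]
step 4: m = 1.454562, f(m) = 0.601213 > 0 → root in [1.399500, 1.454562]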